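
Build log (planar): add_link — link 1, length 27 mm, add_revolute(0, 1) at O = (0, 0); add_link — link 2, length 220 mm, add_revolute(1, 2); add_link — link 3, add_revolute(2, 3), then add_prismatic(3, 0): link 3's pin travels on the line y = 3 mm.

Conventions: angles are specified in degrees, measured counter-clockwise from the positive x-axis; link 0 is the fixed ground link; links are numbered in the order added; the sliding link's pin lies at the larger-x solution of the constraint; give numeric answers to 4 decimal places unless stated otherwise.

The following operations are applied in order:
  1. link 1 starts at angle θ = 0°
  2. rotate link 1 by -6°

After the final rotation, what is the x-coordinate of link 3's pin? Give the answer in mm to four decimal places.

geometry: r = 27 mm, L = 220 mm, e = 3 mm; θ starts at 0°
rotate link 1 by -6°: θ ← 0° -6° = -6°
crank pin P = (r cos θ, r sin θ) = (26.852091, -2.822269)
h = r sin θ − e = -2.822269 − 3 = -5.822269
x = r cos θ + √(L² − h²) = 26.852091 + 219.922944 = 246.775035

246.7750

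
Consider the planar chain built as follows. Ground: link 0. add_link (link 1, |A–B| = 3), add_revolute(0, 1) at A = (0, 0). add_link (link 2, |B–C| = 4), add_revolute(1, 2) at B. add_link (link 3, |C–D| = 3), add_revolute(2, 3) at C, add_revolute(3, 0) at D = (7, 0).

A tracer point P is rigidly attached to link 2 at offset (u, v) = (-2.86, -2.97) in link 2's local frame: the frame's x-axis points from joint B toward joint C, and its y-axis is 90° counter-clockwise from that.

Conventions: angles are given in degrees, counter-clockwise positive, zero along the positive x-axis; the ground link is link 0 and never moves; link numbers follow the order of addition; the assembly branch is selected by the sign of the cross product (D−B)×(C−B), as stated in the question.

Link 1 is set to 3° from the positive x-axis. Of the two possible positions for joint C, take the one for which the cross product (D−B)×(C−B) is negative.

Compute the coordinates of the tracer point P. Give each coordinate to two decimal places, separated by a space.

A=(0,0), D=(7.00,0)
B = A + 3.00·(cos3°, sin3°) = (2.9959, 0.1570)
|BD| = 4.0072
circle(B,4.00) ∩ circle(D,3.00): a=2.8770, h=2.7790
  candidates: C₊=(5.9796,2.8211) cross=11.136; C₋=(5.7618,-2.7326) cross=-11.136
  branch - wants cross < 0 → take C=(5.7618,-2.7326) (cross=-11.136)
ex = (C−B)/|BC| = (0.6915,-0.7224); ey = (0.7224,0.6915)
P = B + -2.86·ex + -2.97·ey = (-1.1273,0.1693)

-1.13 0.17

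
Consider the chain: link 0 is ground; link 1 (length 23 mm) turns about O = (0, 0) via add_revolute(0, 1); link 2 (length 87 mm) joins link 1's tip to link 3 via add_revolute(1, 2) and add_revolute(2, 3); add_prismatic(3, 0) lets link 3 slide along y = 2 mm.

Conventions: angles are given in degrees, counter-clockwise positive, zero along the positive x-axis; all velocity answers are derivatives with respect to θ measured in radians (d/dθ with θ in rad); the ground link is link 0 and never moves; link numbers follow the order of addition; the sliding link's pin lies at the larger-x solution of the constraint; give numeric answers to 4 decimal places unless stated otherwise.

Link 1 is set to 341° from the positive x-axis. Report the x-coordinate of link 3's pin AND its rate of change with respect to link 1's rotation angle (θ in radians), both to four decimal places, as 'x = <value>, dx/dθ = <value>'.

geometry: r = 23 mm, L = 87 mm, e = 2 mm
crank pin P = (r cos θ, r sin θ) = (21.746927, -7.488068)
h = r sin θ − e = -7.488068 − 2 = -9.488068
x = r cos θ + √(L² − h²) = 21.746927 + 86.481076 = 108.228004
dx/dθ = −r sin θ − h·r cos θ/√(L² − h²) (θ in radians; h = -9.488068) = 9.873980

x = 108.2280, dx/dθ = 9.8740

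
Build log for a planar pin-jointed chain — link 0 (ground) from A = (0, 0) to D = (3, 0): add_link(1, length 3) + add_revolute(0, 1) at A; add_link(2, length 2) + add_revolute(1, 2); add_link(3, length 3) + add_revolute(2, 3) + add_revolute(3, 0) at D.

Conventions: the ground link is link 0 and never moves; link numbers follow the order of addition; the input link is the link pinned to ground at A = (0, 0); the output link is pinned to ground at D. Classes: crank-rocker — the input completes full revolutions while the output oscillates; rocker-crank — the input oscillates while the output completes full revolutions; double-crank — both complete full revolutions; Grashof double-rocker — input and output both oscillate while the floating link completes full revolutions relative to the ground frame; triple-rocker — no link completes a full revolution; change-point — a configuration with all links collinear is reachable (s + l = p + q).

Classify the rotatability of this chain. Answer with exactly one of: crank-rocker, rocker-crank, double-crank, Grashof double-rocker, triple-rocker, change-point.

lengths: ground=3, input=3, coupler=2, output=3
sorted: s=2 (shortest), l=3 (longest), p+q=6
s + l = 5 vs p + q = 6
s + l < p + q (Grashof) with shortest = coupler link → Grashof double-rocker

Grashof double-rocker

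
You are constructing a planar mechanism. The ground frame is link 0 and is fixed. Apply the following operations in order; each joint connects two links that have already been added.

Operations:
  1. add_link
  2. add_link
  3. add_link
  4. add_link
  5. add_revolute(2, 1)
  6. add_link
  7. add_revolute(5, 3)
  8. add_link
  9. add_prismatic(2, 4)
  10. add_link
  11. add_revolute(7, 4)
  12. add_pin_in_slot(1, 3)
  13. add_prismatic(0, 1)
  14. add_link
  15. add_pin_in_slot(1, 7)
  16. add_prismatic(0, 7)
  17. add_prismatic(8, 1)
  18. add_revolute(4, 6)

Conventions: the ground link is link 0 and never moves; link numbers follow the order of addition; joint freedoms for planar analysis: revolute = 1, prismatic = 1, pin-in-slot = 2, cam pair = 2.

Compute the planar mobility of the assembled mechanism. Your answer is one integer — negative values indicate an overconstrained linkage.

link 0 = ground. State L|J1|J2 = 1|0|0
+link1  2|0|0
+link2  3|0|0
+link3  4|0|0
+link4  5|0|0
R(2,1) f=1→J1  5|1|0
+link5  6|1|0
R(5,3) f=1→J1  6|2|0
+link6  7|2|0
P(2,4) f=1→J1  7|3|0
+link7  8|3|0
R(7,4) f=1→J1  8|4|0
PS(1,3) f=2→J2  8|4|1
P(0,1) f=1→J1  8|5|1
+link8  9|5|1
PS(1,7) f=2→J2  9|5|2
P(0,7) f=1→J1  9|6|2
P(8,1) f=1→J1  9|7|2
R(4,6) f=1→J1  9|8|2
M = 3(9−1)−2·8−2 = 24−16−2 = 6

M = 6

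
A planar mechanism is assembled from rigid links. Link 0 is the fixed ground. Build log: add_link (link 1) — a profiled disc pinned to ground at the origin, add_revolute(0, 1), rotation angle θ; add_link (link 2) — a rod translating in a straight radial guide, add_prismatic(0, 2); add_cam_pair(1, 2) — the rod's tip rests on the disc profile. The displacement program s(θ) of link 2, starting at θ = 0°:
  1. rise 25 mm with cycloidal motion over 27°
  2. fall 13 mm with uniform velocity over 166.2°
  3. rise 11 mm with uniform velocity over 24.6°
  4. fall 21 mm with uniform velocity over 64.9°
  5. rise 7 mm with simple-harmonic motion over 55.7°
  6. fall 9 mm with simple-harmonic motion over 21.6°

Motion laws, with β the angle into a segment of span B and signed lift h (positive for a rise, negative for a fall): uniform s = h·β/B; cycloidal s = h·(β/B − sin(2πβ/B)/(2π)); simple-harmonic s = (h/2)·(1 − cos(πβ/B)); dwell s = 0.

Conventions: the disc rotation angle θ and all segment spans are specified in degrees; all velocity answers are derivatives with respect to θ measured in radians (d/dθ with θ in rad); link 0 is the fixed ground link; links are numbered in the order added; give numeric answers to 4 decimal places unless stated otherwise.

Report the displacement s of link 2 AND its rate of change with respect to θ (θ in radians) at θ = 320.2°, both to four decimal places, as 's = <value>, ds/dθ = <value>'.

seg 1 [0°–27°] cycloidal, h=25: full span → s += 25 → s = 25.0000
seg 2 [27°–193.2°] uniform, h=-13: full span → s += -13 → s = 12.0000
seg 3 [193.2°–217.8°] uniform, h=11: full span → s += 11 → s = 23.0000
seg 4 [217.8°–282.7°] uniform, h=-21: full span → s += -21 → s = 2.0000
seg 5 [282.7°–338.4°] simple-harmonic, h=7: θ=320.2° here. β=37.5, B=55.7. 7/2·(1 − cos(π·0.6732)) = 5.3123 → s = 7.3123
velocity in seg [282.7°–338.4°] (simple-harmonic), θ in radians: β = 37.5° = 0.6545 rad, B = 55.7° = 0.9721 rad; ds/dθ = (πh/(2B)) sin(πβ/B) = (π·7/(2·0.9721)) sin(π·0.6732) = 9.676218 mm/rad

s = 7.3123, ds/dθ = 9.6762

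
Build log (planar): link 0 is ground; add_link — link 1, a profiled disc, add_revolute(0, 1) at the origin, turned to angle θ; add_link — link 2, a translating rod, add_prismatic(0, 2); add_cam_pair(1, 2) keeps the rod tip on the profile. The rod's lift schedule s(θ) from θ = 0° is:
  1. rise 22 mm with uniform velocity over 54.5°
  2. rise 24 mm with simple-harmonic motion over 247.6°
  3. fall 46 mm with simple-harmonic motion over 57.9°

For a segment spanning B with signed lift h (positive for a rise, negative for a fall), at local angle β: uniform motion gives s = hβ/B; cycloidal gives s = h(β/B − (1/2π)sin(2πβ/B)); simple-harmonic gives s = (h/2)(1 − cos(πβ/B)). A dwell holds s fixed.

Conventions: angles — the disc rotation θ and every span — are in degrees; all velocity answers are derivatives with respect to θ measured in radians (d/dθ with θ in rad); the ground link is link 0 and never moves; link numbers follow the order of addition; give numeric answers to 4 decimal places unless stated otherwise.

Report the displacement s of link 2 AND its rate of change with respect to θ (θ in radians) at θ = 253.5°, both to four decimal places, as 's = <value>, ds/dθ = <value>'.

seg 1 [0°–54.5°] uniform, h=22: full span → s += 22 → s = 22.0000
seg 2 [54.5°–302.1°] simple-harmonic, h=24: θ=253.5° here. β=199, B=247.6. 24/2·(1 − cos(π·0.8037)) = 21.7899 → s = 43.7899
velocity in seg [54.5°–302.1°] (simple-harmonic), θ in radians: β = 199° = 3.4732 rad, B = 247.6° = 4.3214 rad; ds/dθ = (πh/(2B)) sin(πβ/B) = (π·24/(2·4.3214)) sin(π·0.8037) = 5.044958 mm/rad

s = 43.7899, ds/dθ = 5.0450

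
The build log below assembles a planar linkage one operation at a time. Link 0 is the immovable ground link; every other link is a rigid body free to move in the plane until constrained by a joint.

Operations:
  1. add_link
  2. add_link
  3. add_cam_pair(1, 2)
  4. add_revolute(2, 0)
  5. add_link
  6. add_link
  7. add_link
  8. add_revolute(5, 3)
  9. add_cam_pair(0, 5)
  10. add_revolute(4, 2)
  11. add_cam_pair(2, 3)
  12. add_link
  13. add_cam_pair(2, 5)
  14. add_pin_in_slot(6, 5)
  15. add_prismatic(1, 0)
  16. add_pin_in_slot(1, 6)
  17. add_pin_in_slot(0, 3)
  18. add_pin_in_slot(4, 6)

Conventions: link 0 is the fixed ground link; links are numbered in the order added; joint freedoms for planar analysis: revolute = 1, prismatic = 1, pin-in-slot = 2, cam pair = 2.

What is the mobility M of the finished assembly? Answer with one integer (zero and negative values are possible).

ground; <1,0,0>
#1 <2,0,0>
#2 <3,0,0>
C:1↔2 J2 <3,0,1>
R:2↔0 J1 <3,1,1>
#3 <4,1,1>
#4 <5,1,1>
#5 <6,1,1>
R:5↔3 J1 <6,2,1>
C:0↔5 J2 <6,2,2>
R:4↔2 J1 <6,3,2>
C:2↔3 J2 <6,3,3>
#6 <7,3,3>
C:2↔5 J2 <7,3,4>
PS:6↔5 J2 <7,3,5>
P:1↔0 J1 <7,4,5>
PS:1↔6 J2 <7,4,6>
PS:0↔3 J2 <7,4,7>
PS:4↔6 J2 <7,4,8>
3×6 − 2×4 − 1×8 = 2

M = 2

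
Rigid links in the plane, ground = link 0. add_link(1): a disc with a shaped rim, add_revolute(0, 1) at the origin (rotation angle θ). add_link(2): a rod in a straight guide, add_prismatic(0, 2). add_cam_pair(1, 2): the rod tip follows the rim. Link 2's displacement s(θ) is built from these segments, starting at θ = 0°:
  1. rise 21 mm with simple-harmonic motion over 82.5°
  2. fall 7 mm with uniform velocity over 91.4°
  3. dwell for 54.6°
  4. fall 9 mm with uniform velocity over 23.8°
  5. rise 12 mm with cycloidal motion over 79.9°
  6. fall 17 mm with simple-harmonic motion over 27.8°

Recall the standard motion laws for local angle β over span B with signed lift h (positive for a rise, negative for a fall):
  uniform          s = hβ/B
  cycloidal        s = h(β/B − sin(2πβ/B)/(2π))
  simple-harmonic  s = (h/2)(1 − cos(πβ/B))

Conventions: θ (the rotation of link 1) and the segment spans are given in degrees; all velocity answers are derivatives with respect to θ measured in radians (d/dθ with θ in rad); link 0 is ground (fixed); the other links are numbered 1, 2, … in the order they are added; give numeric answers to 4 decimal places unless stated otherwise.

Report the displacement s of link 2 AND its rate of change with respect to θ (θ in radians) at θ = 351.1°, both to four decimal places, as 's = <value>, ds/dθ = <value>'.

segment 1 (0° to 82.5°, simple-harmonic, h = 21) is passed completely: s = 0.0000 + (21) = 21.0000
segment 2 (82.5° to 173.9°, uniform, h = -7) is passed completely: s = 21.0000 + (-7) = 14.0000
segment 3 (173.9° to 228.5°, dwell): s unchanged at 14.0000
segment 4 (228.5° to 252.3°, uniform, h = -9) is passed completely: s = 14.0000 + (-9) = 5.0000
segment 5 (252.3° to 332.2°, cycloidal, h = 12) is passed completely: s = 5.0000 + (12) = 17.0000
θ = 351.1° falls in segment 6 (332.2° to 360°, simple-harmonic, h = -17): β = 351.1 − 332.2 = 18.9°, B = 27.8°; Δs = -17/2·(1 − cos(π·0.6799)) = -13.0513; s = 17.0000 − 13.0513 = 3.9487
velocity in seg [332.2°–360°] (simple-harmonic), θ in radians: β = 18.9° = 0.3299 rad, B = 27.8° = 0.4852 rad; ds/dθ = (πh/(2B)) sin(πβ/B) = (π·(-17)/(2·0.4852)) sin(π·0.6799) = -46.481733 mm/rad

s = 3.9487, ds/dθ = -46.4817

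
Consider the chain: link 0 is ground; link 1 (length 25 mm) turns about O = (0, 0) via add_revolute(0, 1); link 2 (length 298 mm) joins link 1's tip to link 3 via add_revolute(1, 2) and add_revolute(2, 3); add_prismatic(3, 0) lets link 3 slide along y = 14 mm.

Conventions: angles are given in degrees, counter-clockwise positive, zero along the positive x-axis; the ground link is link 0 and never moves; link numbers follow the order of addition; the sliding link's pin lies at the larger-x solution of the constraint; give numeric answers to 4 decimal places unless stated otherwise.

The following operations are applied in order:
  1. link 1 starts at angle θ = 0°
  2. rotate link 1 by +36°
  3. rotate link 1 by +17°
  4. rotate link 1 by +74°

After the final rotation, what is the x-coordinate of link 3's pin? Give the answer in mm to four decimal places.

geometry: r = 25 mm, L = 298 mm, e = 14 mm; θ starts at 0°
rotate link 1 by +36°: θ ← 0° +36° = 36°
rotate link 1 by +17°: θ ← 36° +17° = 53°
rotate link 1 by +74°: θ ← 53° +74° = 127°
crank pin P = (r cos θ, r sin θ) = (-15.045376, 19.965888)
h = r sin θ − e = 19.965888 − 14 = 5.965888
x = r cos θ + √(L² − h²) = -15.045376 + 297.940276 = 282.894901

282.8949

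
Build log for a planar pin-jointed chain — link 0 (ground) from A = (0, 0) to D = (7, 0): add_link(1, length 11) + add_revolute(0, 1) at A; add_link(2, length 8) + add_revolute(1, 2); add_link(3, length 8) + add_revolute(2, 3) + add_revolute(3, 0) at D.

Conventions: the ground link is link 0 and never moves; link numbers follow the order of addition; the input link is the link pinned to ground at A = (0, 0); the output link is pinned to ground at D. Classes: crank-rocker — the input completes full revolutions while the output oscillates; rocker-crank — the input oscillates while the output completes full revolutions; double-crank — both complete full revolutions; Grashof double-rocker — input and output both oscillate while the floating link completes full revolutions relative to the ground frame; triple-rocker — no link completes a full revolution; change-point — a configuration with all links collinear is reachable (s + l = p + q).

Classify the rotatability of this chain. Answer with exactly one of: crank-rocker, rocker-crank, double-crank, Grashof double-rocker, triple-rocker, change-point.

lengths: ground=7, input=11, coupler=8, output=8
sorted: s=7 (shortest), l=11 (longest), p+q=16
s + l = 18 vs p + q = 16
s + l > p + q → non-Grashof → no link fully rotates → triple-rocker

triple-rocker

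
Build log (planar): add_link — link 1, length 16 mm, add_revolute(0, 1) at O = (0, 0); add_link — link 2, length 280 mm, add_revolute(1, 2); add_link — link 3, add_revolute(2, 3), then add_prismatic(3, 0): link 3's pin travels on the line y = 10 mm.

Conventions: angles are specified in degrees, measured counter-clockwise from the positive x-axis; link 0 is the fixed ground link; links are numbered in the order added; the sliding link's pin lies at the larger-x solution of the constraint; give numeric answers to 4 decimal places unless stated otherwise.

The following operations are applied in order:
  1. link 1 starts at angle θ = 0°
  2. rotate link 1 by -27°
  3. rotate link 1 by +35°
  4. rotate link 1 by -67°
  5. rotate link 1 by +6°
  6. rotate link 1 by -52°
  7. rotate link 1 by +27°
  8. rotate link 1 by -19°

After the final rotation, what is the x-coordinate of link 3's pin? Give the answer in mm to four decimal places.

geometry: r = 16 mm, L = 280 mm, e = 10 mm; θ starts at 0°
rotate link 1 by -27°: θ ← 0° -27° = -27°
rotate link 1 by +35°: θ ← -27° +35° = 8°
rotate link 1 by -67°: θ ← 8° -67° = -59°
rotate link 1 by +6°: θ ← -59° +6° = -53°
rotate link 1 by -52°: θ ← -53° -52° = -105°
rotate link 1 by +27°: θ ← -105° +27° = -78°
rotate link 1 by -19°: θ ← -78° -19° = -97°
crank pin P = (r cos θ, r sin θ) = (-1.949909, -15.880738)
h = r sin θ − e = -15.880738 − 10 = -25.880738
x = r cos θ + √(L² − h²) = -1.949909 + 278.801340 = 276.851431

276.8514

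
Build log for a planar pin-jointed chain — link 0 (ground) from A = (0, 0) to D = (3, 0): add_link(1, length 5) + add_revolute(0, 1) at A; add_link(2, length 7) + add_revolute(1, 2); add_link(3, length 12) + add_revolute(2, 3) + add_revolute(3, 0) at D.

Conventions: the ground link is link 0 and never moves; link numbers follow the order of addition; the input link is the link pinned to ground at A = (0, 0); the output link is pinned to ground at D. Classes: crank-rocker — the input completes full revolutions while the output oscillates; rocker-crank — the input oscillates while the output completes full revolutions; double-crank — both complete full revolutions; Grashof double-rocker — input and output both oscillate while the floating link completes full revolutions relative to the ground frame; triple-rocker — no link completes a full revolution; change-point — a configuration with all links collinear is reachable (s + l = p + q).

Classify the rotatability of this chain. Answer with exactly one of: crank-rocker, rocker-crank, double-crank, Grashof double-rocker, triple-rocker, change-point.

lengths: ground=3, input=5, coupler=7, output=12
sorted: s=3 (shortest), l=12 (longest), p+q=12
s + l = 15 vs p + q = 12
s + l > p + q → non-Grashof → no link fully rotates → triple-rocker

triple-rocker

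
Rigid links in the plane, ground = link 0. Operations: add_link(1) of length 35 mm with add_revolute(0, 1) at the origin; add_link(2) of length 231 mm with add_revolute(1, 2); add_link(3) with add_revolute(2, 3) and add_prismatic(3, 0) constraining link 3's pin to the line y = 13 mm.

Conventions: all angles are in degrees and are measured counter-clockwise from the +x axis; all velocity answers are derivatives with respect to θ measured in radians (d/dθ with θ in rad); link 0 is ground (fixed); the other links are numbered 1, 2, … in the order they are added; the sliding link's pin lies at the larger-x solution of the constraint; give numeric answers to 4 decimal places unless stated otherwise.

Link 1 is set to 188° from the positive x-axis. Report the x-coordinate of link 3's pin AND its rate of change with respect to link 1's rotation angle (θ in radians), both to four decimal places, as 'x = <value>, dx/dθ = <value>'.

geometry: r = 35 mm, L = 231 mm, e = 13 mm
crank pin P = (r cos θ, r sin θ) = (-34.659382, -4.871059)
h = r sin θ − e = -4.871059 − 13 = -17.871059
x = r cos θ + √(L² − h²) = -34.659382 + 230.307675 = 195.648293
dx/dθ = −r sin θ − h·r cos θ/√(L² − h²) (θ in radians; h = -17.871059) = 2.181613

x = 195.6483, dx/dθ = 2.1816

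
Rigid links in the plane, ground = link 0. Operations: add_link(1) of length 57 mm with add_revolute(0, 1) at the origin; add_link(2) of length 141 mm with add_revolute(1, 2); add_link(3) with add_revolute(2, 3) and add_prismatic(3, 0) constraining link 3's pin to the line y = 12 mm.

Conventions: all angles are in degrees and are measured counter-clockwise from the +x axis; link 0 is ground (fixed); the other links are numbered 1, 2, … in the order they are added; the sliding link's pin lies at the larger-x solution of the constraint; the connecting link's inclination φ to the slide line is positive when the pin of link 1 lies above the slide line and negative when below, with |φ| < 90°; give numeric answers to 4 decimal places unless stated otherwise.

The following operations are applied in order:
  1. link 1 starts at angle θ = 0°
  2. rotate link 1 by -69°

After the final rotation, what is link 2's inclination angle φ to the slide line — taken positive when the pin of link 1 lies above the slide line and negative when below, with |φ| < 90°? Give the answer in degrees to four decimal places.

geometry: r = 57 mm, L = 141 mm, e = 12 mm; θ starts at 0°
rotate link 1 by -69°: θ ← 0° -69° = -69°
h = r sin θ − e = -53.214084 − 12 = -65.214084
sin φ = h / L = -65.214084 / 141 = -0.46251124
φ = arcsin(-0.46251124) = -27.549272°

-27.5493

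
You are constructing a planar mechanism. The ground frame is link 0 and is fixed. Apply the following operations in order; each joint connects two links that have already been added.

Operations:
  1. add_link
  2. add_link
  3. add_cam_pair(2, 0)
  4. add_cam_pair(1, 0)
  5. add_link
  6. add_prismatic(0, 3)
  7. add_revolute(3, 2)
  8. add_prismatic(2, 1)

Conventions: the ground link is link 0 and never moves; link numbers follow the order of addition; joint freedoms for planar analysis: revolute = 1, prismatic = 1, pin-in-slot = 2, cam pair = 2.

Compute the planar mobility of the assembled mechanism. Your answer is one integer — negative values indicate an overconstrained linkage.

L=1 J1=0 J2=0
add link → L=2 J1=0 J2=0
add link → L=3 J1=0 J2=0
C@2,0 dof=2 J2 → L=3 J1=0 J2=1
C@1,0 dof=2 J2 → L=3 J1=0 J2=2
add link → L=4 J1=0 J2=2
P@0,3 dof=1 J1 → L=4 J1=1 J2=2
R@3,2 dof=1 J1 → L=4 J1=2 J2=2
P@2,1 dof=1 J1 → L=4 J1=3 J2=2
M=3(L−1)−2J1−J2=3·3−2·3−2=1

M = 1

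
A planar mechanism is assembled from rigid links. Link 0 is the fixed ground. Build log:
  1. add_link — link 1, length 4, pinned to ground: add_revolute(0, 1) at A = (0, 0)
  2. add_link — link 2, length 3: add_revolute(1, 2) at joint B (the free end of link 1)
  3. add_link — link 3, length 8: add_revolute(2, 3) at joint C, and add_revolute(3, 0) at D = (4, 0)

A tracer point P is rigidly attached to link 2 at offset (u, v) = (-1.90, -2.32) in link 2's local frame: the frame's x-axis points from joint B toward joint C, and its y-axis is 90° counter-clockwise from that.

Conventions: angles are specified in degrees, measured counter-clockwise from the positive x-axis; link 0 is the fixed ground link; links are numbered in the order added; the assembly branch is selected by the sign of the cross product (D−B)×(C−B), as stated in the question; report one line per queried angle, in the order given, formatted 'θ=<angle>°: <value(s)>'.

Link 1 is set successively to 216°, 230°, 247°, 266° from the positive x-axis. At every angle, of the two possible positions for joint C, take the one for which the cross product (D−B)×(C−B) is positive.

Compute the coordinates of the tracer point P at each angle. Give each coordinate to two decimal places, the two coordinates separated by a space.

A=(0,0), D=(4.00,0)
θ=216°: B = A + 4.00·(cos216°, sin216°) = (-3.2361, -2.3511)
θ=216°: |BD| = 7.6085
θ=216°: circle(B,3.00) ∩ circle(D,8.00): a=0.1898, h=2.9940
θ=216°:   candidates: C₊=(-3.9807,0.5550) cross=22.780; C₋=(-2.1303,-5.1399) cross=-22.780
θ=216°:   branch + wants cross > 0 → take C=(-3.9807,0.5550) (cross=22.780)
θ=216°: ex = (C−B)/|BC| = (-0.2482,0.9687); ey = (-0.9687,-0.2482)
θ=216°: P = B + -1.90·ex + -2.32·ey = (-0.5171,-3.6158)
θ=230°: B = A + 4.00·(cos230°, sin230°) = (-2.5712, -3.0642)
θ=230°: |BD| = 7.2505
θ=230°: circle(B,3.00) ∩ circle(D,8.00): a=-0.1676, h=2.9953
θ=230°:   candidates: C₊=(-3.9889,-0.4203) cross=21.717; C₋=(-1.4572,-5.8497) cross=-21.717
θ=230°:   branch + wants cross > 0 → take C=(-3.9889,-0.4203) (cross=21.717)
θ=230°: ex = (C−B)/|BC| = (-0.4726,0.8813); ey = (-0.8813,-0.4726)
θ=230°: P = B + -1.90·ex + -2.32·ey = (0.3714,-3.6422)
θ=247°: B = A + 4.00·(cos247°, sin247°) = (-1.5629, -3.6820)
θ=247°: |BD| = 6.6711
θ=247°: circle(B,3.00) ∩ circle(D,8.00): a=-0.7867, h=2.8950
θ=247°:   candidates: C₊=(-3.8168,-1.7021) cross=19.313; C₋=(-0.6211,-6.5303) cross=-19.313
θ=247°:   branch + wants cross > 0 → take C=(-3.8168,-1.7021) (cross=19.313)
θ=247°: ex = (C−B)/|BC| = (-0.7513,0.6600); ey = (-0.6600,-0.7513)
θ=247°: P = B + -1.90·ex + -2.32·ey = (1.3957,-3.1929)
θ=266°: B = A + 4.00·(cos266°, sin266°) = (-0.2790, -3.9903)
θ=266°: |BD| = 5.8508
θ=266°: circle(B,3.00) ∩ circle(D,8.00): a=-1.7748, h=2.4187
θ=266°:   candidates: C₊=(-3.2266,-3.4317) cross=14.151; C₋=(0.0725,-6.9696) cross=-14.151
θ=266°:   branch + wants cross > 0 → take C=(-3.2266,-3.4317) (cross=14.151)
θ=266°: ex = (C−B)/|BC| = (-0.9825,0.1862); ey = (-0.1862,-0.9825)
θ=266°: P = B + -1.90·ex + -2.32·ey = (2.0197,-2.0646)

θ=216°: -0.52 -3.62
θ=230°: 0.37 -3.64
θ=247°: 1.40 -3.19
θ=266°: 2.02 -2.06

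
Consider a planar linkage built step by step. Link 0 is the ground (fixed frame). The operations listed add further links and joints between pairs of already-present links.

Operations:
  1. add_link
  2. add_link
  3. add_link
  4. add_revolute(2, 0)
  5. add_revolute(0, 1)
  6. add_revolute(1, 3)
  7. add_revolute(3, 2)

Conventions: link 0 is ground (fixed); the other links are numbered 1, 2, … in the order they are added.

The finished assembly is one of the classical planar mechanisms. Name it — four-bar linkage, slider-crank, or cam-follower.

links: 4 (incl. ground); joints: 4 revolute, 0 prismatic, 0 higher (cam) pair, forming one closed loop
4 links in a single 4R loop → four-bar linkage

four-bar linkage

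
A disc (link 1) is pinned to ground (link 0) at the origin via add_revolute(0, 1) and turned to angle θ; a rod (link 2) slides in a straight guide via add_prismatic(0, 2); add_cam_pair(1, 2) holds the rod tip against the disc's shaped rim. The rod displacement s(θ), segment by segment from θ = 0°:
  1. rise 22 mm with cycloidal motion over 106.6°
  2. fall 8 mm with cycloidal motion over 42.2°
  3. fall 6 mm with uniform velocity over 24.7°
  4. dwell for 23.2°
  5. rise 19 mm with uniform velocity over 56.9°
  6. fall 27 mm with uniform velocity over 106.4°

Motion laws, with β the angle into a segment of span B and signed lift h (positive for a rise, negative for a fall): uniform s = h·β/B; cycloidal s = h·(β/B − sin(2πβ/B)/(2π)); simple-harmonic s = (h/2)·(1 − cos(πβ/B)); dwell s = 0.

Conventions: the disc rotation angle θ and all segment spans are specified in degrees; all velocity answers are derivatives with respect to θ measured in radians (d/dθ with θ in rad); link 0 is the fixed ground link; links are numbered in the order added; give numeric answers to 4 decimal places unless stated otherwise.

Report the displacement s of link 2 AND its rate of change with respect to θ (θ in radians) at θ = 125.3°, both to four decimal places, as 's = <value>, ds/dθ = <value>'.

segment 1 (0° to 106.6°, cycloidal, h = 22) is passed completely: s = 0.0000 + (22) = 22.0000
θ = 125.3° falls in segment 2 (106.6° to 148.8°, cycloidal, h = -8): β = 125.3 − 106.6 = 18.7°, B = 42.2°; Δs = -8·(0.4431 − sin(2π·0.4431)/(2π)) = -3.0997; s = 22.0000 − 3.0997 = 18.9003
velocity in seg [106.6°–148.8°] (cycloidal), θ in radians: β = 18.7° = 0.3264 rad, B = 42.2° = 0.7365 rad; ds/dθ = (h/B)(1 − cos(2πβ/B)) = ((-8)/0.7365)(1 − cos(2π·0.4431)) = -21.037396 mm/rad

s = 18.9003, ds/dθ = -21.0374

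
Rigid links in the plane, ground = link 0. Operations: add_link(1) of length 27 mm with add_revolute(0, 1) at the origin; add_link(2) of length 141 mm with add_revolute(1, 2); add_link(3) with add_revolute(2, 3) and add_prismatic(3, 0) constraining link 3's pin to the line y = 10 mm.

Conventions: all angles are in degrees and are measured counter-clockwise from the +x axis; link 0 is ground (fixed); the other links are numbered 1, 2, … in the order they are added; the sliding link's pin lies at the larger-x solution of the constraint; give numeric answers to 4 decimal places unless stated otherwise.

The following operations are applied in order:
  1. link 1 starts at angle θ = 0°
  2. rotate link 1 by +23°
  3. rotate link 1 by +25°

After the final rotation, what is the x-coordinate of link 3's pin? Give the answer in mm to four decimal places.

geometry: r = 27 mm, L = 141 mm, e = 10 mm; θ starts at 0°
rotate link 1 by +23°: θ ← 0° +23° = 23°
rotate link 1 by +25°: θ ← 23° +25° = 48°
crank pin P = (r cos θ, r sin θ) = (18.066526, 20.064910)
h = r sin θ − e = 20.064910 − 10 = 10.064910
x = r cos θ + √(L² − h²) = 18.066526 + 140.640313 = 158.706839

158.7068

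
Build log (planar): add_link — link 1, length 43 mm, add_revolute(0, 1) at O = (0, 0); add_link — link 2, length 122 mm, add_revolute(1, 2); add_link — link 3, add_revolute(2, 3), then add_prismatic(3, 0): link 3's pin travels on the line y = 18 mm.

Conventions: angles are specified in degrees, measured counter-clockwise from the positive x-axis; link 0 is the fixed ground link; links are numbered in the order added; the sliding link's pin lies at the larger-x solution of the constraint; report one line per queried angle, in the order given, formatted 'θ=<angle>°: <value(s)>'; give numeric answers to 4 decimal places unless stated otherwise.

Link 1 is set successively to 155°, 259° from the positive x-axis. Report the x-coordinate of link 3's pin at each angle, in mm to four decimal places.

geometry: r = 43 mm, L = 122 mm, e = 18 mm
θ=155°: crank pin P = (r cos θ, r sin θ) = (-38.971235, 18.172585)
θ=155°: h = r sin θ − e = 18.172585 − 18 = 0.172585
θ=155°: x = r cos θ + √(L² − h²) = -38.971235 + 121.999878 = 83.028643
θ=259°: crank pin P = (r cos θ, r sin θ) = (-8.204787, -42.209969)
θ=259°: h = r sin θ − e = -42.209969 − 18 = -60.209969
θ=259°: x = r cos θ + √(L² − h²) = -8.204787 + 106.107303 = 97.902516

θ=155°: 83.0286
θ=259°: 97.9025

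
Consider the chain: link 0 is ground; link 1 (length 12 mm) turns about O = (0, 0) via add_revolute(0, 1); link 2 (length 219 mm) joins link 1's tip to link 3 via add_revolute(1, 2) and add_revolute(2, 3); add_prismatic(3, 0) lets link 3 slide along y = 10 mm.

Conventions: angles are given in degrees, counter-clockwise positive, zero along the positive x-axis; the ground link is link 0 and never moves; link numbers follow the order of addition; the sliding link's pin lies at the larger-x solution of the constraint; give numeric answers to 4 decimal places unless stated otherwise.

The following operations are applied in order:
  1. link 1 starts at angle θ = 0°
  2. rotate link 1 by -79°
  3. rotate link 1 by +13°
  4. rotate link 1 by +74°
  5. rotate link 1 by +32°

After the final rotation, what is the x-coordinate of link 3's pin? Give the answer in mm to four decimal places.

geometry: r = 12 mm, L = 219 mm, e = 10 mm; θ starts at 0°
rotate link 1 by -79°: θ ← 0° -79° = -79°
rotate link 1 by +13°: θ ← -79° +13° = -66°
rotate link 1 by +74°: θ ← -66° +74° = 8°
rotate link 1 by +32°: θ ← 8° +32° = 40°
crank pin P = (r cos θ, r sin θ) = (9.192533, 7.713451)
h = r sin θ − e = 7.713451 − 10 = -2.286549
x = r cos θ + √(L² − h²) = 9.192533 + 218.988063 = 228.180596

228.1806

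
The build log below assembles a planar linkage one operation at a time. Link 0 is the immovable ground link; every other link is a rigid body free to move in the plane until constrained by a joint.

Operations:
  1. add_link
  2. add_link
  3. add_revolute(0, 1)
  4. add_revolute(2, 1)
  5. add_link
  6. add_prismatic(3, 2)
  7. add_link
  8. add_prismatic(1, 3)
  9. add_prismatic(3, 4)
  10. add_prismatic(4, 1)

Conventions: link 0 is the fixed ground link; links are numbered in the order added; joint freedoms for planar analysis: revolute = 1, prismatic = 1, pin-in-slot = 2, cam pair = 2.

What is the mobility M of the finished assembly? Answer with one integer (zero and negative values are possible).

L=1 J1=0 J2=0
add link → L=2 J1=0 J2=0
add link → L=3 J1=0 J2=0
R@0,1 dof=1 J1 → L=3 J1=1 J2=0
R@2,1 dof=1 J1 → L=3 J1=2 J2=0
add link → L=4 J1=2 J2=0
P@3,2 dof=1 J1 → L=4 J1=3 J2=0
add link → L=5 J1=3 J2=0
P@1,3 dof=1 J1 → L=5 J1=4 J2=0
P@3,4 dof=1 J1 → L=5 J1=5 J2=0
P@4,1 dof=1 J1 → L=5 J1=6 J2=0
M=3(L−1)−2J1−J2=3·4−2·6−0=0

M = 0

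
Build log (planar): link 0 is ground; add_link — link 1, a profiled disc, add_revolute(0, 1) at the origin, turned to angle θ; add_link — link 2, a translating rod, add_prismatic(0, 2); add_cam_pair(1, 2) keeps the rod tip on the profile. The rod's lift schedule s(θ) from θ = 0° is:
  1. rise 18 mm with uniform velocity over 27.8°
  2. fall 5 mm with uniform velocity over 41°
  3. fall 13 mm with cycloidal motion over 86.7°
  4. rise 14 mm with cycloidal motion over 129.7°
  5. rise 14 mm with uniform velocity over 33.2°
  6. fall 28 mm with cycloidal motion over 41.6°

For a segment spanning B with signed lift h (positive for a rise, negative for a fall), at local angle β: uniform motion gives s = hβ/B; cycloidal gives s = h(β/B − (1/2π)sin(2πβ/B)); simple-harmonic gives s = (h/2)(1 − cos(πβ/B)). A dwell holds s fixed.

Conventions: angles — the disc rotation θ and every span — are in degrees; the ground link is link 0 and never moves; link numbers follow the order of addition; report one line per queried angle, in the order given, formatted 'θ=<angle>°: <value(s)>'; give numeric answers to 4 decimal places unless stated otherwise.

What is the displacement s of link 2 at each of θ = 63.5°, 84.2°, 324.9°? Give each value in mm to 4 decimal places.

seg 1 [0°–27.8°] uniform, h=18: full span → s += 18 → s = 18.0000
seg 2 [27.8°–68.8°] uniform, h=-5: θ=63.5° here. β=35.7, B=41. -5·35.7/41 = -4.3537 → s = 13.6463
seg 2 [27.8°–68.8°] uniform, h=-5: full span → s += -5 → s = 13.0000
seg 3 [68.8°–155.5°] cycloidal, h=-13: θ=84.2° here. β=15.4, B=86.7. -13·(0.1776 − sin(2π·0.1776)/(2π)) = -0.4504 → s = 12.5496
seg 3 [68.8°–155.5°] cycloidal, h=-13: full span → s += -13 → s = 0.0000
seg 4 [155.5°–285.2°] cycloidal, h=14: full span → s += 14 → s = 14.0000
seg 5 [285.2°–318.4°] uniform, h=14: full span → s += 14 → s = 28.0000
seg 6 [318.4°–360°] cycloidal, h=-28: θ=324.9° here. β=6.5, B=41.6. -28·(0.1562 − sin(2π·0.1562)/(2π)) = -0.6697 → s = 27.3303

θ=63.5°: 13.6463
θ=84.2°: 12.5496
θ=324.9°: 27.3303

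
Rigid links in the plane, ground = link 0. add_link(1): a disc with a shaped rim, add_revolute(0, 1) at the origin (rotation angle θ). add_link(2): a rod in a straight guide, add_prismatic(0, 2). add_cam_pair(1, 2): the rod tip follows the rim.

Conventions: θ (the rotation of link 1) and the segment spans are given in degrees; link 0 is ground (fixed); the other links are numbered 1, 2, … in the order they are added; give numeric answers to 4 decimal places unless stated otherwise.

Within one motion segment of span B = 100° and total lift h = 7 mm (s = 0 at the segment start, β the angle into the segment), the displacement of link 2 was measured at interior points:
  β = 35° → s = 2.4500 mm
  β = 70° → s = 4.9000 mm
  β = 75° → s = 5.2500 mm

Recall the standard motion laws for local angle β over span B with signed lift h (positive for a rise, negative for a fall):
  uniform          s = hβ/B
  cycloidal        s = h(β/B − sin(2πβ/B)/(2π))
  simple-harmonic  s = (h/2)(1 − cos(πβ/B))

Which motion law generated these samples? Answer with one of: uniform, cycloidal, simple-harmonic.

candidates at β/B = r: uniform s = h·r (linear in β); cycloidal s = h·(r − sin(2πr)/(2π)); simple-harmonic s = (h/2)(1 − cos(πr))
β=35°: printed 2.4500 | uniform 2.4500, cycloidal 1.5487, simple-harmonic 1.9110
β=70°: printed 4.9000 | uniform 4.9000, cycloidal 5.9596, simple-harmonic 5.5572
β=75°: printed 5.2500 | uniform 5.2500, cycloidal 6.3641, simple-harmonic 5.9749
only one law matches every sample → uniform

uniform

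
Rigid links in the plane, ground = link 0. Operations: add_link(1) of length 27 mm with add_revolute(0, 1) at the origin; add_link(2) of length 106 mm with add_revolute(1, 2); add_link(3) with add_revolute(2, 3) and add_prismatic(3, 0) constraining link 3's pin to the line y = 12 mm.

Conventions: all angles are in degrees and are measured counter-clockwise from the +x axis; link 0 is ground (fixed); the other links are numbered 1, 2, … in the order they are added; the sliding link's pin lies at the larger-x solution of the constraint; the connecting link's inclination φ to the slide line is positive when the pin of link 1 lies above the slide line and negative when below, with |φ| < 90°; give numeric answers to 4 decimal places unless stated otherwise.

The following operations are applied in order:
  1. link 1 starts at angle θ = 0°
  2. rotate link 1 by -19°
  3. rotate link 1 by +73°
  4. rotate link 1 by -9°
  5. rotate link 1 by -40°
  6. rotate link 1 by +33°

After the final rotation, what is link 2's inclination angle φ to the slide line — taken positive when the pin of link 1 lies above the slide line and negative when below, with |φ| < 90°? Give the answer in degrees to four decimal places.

geometry: r = 27 mm, L = 106 mm, e = 12 mm; θ starts at 0°
rotate link 1 by -19°: θ ← 0° -19° = -19°
rotate link 1 by +73°: θ ← -19° +73° = 54°
rotate link 1 by -9°: θ ← 54° -9° = 45°
rotate link 1 by -40°: θ ← 45° -40° = 5°
rotate link 1 by +33°: θ ← 5° +33° = 38°
h = r sin θ − e = 16.622860 − 12 = 4.622860
sin φ = h / L = 4.622860 / 106 = 0.04361189
φ = arcsin(0.04361189) = 2.499570°

2.4996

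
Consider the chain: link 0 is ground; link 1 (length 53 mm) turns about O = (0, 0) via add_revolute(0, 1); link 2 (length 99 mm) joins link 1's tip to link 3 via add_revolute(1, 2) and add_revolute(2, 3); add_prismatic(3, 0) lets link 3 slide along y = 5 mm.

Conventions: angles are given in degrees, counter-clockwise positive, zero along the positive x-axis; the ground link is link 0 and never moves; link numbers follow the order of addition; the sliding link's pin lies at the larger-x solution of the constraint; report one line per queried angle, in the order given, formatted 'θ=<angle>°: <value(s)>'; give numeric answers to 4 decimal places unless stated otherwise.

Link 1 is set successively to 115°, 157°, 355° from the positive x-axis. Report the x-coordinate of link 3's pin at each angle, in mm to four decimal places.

geometry: r = 53 mm, L = 99 mm, e = 5 mm
θ=115°: crank pin P = (r cos θ, r sin θ) = (-22.398768, 48.034313)
θ=115°: h = r sin θ − e = 48.034313 − 5 = 43.034313
θ=115°: x = r cos θ + √(L² − h²) = -22.398768 + 89.157433 = 66.758666
θ=157°: crank pin P = (r cos θ, r sin θ) = (-48.786757, 20.708750)
θ=157°: h = r sin θ − e = 20.708750 − 5 = 15.708750
θ=157°: x = r cos θ + √(L² − h²) = -48.786757 + 97.745768 = 48.959011
θ=355°: crank pin P = (r cos θ, r sin θ) = (52.798319, -4.619254)
θ=355°: h = r sin θ − e = -4.619254 − 5 = -9.619254
θ=355°: x = r cos θ + √(L² − h²) = 52.798319 + 98.531568 = 151.329887

θ=115°: 66.7587
θ=157°: 48.9590
θ=355°: 151.3299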